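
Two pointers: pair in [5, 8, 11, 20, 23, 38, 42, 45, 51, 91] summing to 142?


lo=0(5)+hi=9(91)=96
lo=1(8)+hi=9(91)=99
lo=2(11)+hi=9(91)=102
lo=3(20)+hi=9(91)=111
lo=4(23)+hi=9(91)=114
lo=5(38)+hi=9(91)=129
lo=6(42)+hi=9(91)=133
lo=7(45)+hi=9(91)=136
lo=8(51)+hi=9(91)=142

Yes: 51+91=142


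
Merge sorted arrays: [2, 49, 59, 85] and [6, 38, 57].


Take 2 from A
Take 6 from B
Take 38 from B
Take 49 from A
Take 57 from B

Merged: [2, 6, 38, 49, 57, 59, 85]


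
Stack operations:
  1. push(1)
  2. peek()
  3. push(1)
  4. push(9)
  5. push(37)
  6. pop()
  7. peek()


push(1) -> [1]
peek()->1
push(1) -> [1, 1]
push(9) -> [1, 1, 9]
push(37) -> [1, 1, 9, 37]
pop()->37, [1, 1, 9]
peek()->9

Final stack: [1, 1, 9]


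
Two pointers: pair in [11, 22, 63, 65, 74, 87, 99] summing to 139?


lo=0(11)+hi=6(99)=110
lo=1(22)+hi=6(99)=121
lo=2(63)+hi=6(99)=162
lo=2(63)+hi=5(87)=150
lo=2(63)+hi=4(74)=137
lo=3(65)+hi=4(74)=139

Yes: 65+74=139


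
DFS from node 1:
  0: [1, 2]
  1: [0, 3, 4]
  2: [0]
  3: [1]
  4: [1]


Visit 1, push [4, 3, 0]
Visit 0, push [2]
Visit 2, push []
Visit 3, push []
Visit 4, push []

DFS order: [1, 0, 2, 3, 4]


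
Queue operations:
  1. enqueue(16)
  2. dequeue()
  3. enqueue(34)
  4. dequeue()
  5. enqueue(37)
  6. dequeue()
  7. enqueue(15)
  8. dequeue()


enqueue(16) -> [16]
dequeue()->16, []
enqueue(34) -> [34]
dequeue()->34, []
enqueue(37) -> [37]
dequeue()->37, []
enqueue(15) -> [15]
dequeue()->15, []

Final queue: []


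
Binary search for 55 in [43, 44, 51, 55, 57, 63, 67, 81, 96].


Step 1: lo=0, hi=8, mid=4, val=57
Step 2: lo=0, hi=3, mid=1, val=44
Step 3: lo=2, hi=3, mid=2, val=51
Step 4: lo=3, hi=3, mid=3, val=55

Found at index 3


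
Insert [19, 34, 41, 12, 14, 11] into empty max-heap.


Insert 19: [19]
Insert 34: [34, 19]
Insert 41: [41, 19, 34]
Insert 12: [41, 19, 34, 12]
Insert 14: [41, 19, 34, 12, 14]
Insert 11: [41, 19, 34, 12, 14, 11]

Final heap: [41, 19, 34, 12, 14, 11]


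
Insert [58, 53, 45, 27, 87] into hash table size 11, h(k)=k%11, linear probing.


Insert 58: h=3 -> slot 3
Insert 53: h=9 -> slot 9
Insert 45: h=1 -> slot 1
Insert 27: h=5 -> slot 5
Insert 87: h=10 -> slot 10

Table: [None, 45, None, 58, None, 27, None, None, None, 53, 87]


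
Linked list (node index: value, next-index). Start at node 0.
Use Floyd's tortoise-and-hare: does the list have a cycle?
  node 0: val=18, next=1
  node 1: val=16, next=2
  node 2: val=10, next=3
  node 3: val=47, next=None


Floyd's tortoise (slow, +1) and hare (fast, +2):
  init: slow=0, fast=0
  step 1: slow=1, fast=2
  step 2: fast 2->3->None, no cycle

Cycle: no


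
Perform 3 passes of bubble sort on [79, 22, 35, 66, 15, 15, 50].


Initial: [79, 22, 35, 66, 15, 15, 50]
Pass 1: [22, 35, 66, 15, 15, 50, 79] (6 swaps)
Pass 2: [22, 35, 15, 15, 50, 66, 79] (3 swaps)
Pass 3: [22, 15, 15, 35, 50, 66, 79] (2 swaps)

After 3 passes: [22, 15, 15, 35, 50, 66, 79]


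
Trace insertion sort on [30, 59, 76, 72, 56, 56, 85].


Initial: [30, 59, 76, 72, 56, 56, 85]
Insert 59: [30, 59, 76, 72, 56, 56, 85]
Insert 76: [30, 59, 76, 72, 56, 56, 85]
Insert 72: [30, 59, 72, 76, 56, 56, 85]
Insert 56: [30, 56, 59, 72, 76, 56, 85]
Insert 56: [30, 56, 56, 59, 72, 76, 85]
Insert 85: [30, 56, 56, 59, 72, 76, 85]

Sorted: [30, 56, 56, 59, 72, 76, 85]


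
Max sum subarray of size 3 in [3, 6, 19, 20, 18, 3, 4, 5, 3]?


[0:3]: 28
[1:4]: 45
[2:5]: 57
[3:6]: 41
[4:7]: 25
[5:8]: 12
[6:9]: 12

Max: 57 at [2:5]


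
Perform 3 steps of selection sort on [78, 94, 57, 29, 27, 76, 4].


Initial: [78, 94, 57, 29, 27, 76, 4]
Step 1: min=4 at 6
  Swap: [4, 94, 57, 29, 27, 76, 78]
Step 2: min=27 at 4
  Swap: [4, 27, 57, 29, 94, 76, 78]
Step 3: min=29 at 3
  Swap: [4, 27, 29, 57, 94, 76, 78]

After 3 steps: [4, 27, 29, 57, 94, 76, 78]


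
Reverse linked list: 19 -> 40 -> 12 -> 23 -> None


Step 1: curr=19, set curr.next=prev(None) | reversed so far: 19
Step 2: curr=40, set curr.next=prev(19) | reversed so far: 40 -> 19
Step 3: curr=12, set curr.next=prev(40) | reversed so far: 12 -> 40 -> 19
Step 4: curr=23, set curr.next=prev(12) | reversed so far: 23 -> 12 -> 40 -> 19

23 -> 12 -> 40 -> 19 -> None


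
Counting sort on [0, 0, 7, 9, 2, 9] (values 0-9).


Input: [0, 0, 7, 9, 2, 9]
Counts: [2, 0, 1, 0, 0, 0, 0, 1, 0, 2]

Sorted: [0, 0, 2, 7, 9, 9]


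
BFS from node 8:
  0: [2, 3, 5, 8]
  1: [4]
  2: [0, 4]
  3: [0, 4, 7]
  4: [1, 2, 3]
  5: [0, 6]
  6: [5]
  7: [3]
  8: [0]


Visit 8, enqueue [0]
Visit 0, enqueue [2, 3, 5]
Visit 2, enqueue [4]
Visit 3, enqueue [7]
Visit 5, enqueue [6]
Visit 4, enqueue [1]
Visit 7, enqueue []
Visit 6, enqueue []
Visit 1, enqueue []

BFS order: [8, 0, 2, 3, 5, 4, 7, 6, 1]


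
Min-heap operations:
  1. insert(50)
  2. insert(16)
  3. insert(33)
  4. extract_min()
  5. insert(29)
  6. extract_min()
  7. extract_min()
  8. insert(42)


insert(50) -> [50]
insert(16) -> [16, 50]
insert(33) -> [16, 50, 33]
extract_min()->16, [33, 50]
insert(29) -> [29, 50, 33]
extract_min()->29, [33, 50]
extract_min()->33, [50]
insert(42) -> [42, 50]

Final heap: [42, 50]


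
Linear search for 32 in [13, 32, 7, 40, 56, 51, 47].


i=0: 13!=32
i=1: 32==32 found!

Found at 1, 2 comps


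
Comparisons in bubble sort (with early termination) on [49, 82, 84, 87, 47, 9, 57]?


Algorithm: bubble sort (with early termination)
Input: [49, 82, 84, 87, 47, 9, 57]
Sorted: [9, 47, 49, 57, 82, 84, 87]

21


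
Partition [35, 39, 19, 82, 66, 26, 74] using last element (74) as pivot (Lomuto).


Pivot: 74
  35 <= 74: advance i (no swap)
  39 <= 74: advance i (no swap)
  19 <= 74: advance i (no swap)
  66 <= 74: swap -> [35, 39, 19, 66, 82, 26, 74]
  26 <= 74: swap -> [35, 39, 19, 66, 26, 82, 74]
Place pivot at 5: [35, 39, 19, 66, 26, 74, 82]

Partitioned: [35, 39, 19, 66, 26, 74, 82]


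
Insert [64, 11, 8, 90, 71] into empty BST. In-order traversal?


Insert 64: root
Insert 11: L from 64
Insert 8: L from 64 -> L from 11
Insert 90: R from 64
Insert 71: R from 64 -> L from 90

In-order: [8, 11, 64, 71, 90]


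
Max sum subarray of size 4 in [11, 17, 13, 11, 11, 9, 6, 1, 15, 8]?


[0:4]: 52
[1:5]: 52
[2:6]: 44
[3:7]: 37
[4:8]: 27
[5:9]: 31
[6:10]: 30

Max: 52 at [0:4]


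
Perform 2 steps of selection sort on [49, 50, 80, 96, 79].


Initial: [49, 50, 80, 96, 79]
Step 1: min=49 at 0
  Swap: [49, 50, 80, 96, 79]
Step 2: min=50 at 1
  Swap: [49, 50, 80, 96, 79]

After 2 steps: [49, 50, 80, 96, 79]


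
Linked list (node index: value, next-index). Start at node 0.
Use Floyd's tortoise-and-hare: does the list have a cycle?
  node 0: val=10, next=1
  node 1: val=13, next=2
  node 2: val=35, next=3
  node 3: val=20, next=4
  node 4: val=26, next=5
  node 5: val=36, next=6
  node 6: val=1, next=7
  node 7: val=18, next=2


Floyd's tortoise (slow, +1) and hare (fast, +2):
  init: slow=0, fast=0
  step 1: slow=1, fast=2
  step 2: slow=2, fast=4
  step 3: slow=3, fast=6
  step 4: slow=4, fast=2
  step 5: slow=5, fast=4
  step 6: slow=6, fast=6
  slow == fast at node 6: cycle detected

Cycle: yes


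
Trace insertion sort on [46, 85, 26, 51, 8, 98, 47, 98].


Initial: [46, 85, 26, 51, 8, 98, 47, 98]
Insert 85: [46, 85, 26, 51, 8, 98, 47, 98]
Insert 26: [26, 46, 85, 51, 8, 98, 47, 98]
Insert 51: [26, 46, 51, 85, 8, 98, 47, 98]
Insert 8: [8, 26, 46, 51, 85, 98, 47, 98]
Insert 98: [8, 26, 46, 51, 85, 98, 47, 98]
Insert 47: [8, 26, 46, 47, 51, 85, 98, 98]
Insert 98: [8, 26, 46, 47, 51, 85, 98, 98]

Sorted: [8, 26, 46, 47, 51, 85, 98, 98]


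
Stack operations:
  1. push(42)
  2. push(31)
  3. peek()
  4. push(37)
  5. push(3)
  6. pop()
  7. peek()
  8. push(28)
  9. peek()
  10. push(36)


push(42) -> [42]
push(31) -> [42, 31]
peek()->31
push(37) -> [42, 31, 37]
push(3) -> [42, 31, 37, 3]
pop()->3, [42, 31, 37]
peek()->37
push(28) -> [42, 31, 37, 28]
peek()->28
push(36) -> [42, 31, 37, 28, 36]

Final stack: [42, 31, 37, 28, 36]


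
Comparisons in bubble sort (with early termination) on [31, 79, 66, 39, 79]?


Algorithm: bubble sort (with early termination)
Input: [31, 79, 66, 39, 79]
Sorted: [31, 39, 66, 79, 79]

9


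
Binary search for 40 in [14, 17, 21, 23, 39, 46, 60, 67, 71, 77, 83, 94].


Step 1: lo=0, hi=11, mid=5, val=46
Step 2: lo=0, hi=4, mid=2, val=21
Step 3: lo=3, hi=4, mid=3, val=23
Step 4: lo=4, hi=4, mid=4, val=39

Not found


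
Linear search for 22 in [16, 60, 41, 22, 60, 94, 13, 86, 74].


i=0: 16!=22
i=1: 60!=22
i=2: 41!=22
i=3: 22==22 found!

Found at 3, 4 comps


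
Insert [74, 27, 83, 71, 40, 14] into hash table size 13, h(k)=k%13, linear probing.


Insert 74: h=9 -> slot 9
Insert 27: h=1 -> slot 1
Insert 83: h=5 -> slot 5
Insert 71: h=6 -> slot 6
Insert 40: h=1, 1 probes -> slot 2
Insert 14: h=1, 2 probes -> slot 3

Table: [None, 27, 40, 14, None, 83, 71, None, None, 74, None, None, None]


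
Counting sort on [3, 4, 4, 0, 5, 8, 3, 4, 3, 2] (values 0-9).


Input: [3, 4, 4, 0, 5, 8, 3, 4, 3, 2]
Counts: [1, 0, 1, 3, 3, 1, 0, 0, 1, 0]

Sorted: [0, 2, 3, 3, 3, 4, 4, 4, 5, 8]


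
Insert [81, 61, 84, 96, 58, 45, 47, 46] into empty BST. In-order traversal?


Insert 81: root
Insert 61: L from 81
Insert 84: R from 81
Insert 96: R from 81 -> R from 84
Insert 58: L from 81 -> L from 61
Insert 45: L from 81 -> L from 61 -> L from 58
Insert 47: L from 81 -> L from 61 -> L from 58 -> R from 45
Insert 46: L from 81 -> L from 61 -> L from 58 -> R from 45 -> L from 47

In-order: [45, 46, 47, 58, 61, 81, 84, 96]


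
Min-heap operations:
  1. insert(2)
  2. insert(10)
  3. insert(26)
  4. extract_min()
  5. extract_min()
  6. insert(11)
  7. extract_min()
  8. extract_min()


insert(2) -> [2]
insert(10) -> [2, 10]
insert(26) -> [2, 10, 26]
extract_min()->2, [10, 26]
extract_min()->10, [26]
insert(11) -> [11, 26]
extract_min()->11, [26]
extract_min()->26, []

Final heap: []


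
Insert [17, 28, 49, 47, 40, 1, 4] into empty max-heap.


Insert 17: [17]
Insert 28: [28, 17]
Insert 49: [49, 17, 28]
Insert 47: [49, 47, 28, 17]
Insert 40: [49, 47, 28, 17, 40]
Insert 1: [49, 47, 28, 17, 40, 1]
Insert 4: [49, 47, 28, 17, 40, 1, 4]

Final heap: [49, 47, 28, 17, 40, 1, 4]


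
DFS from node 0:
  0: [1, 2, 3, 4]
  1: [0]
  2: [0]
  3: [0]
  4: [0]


Visit 0, push [4, 3, 2, 1]
Visit 1, push []
Visit 2, push []
Visit 3, push []
Visit 4, push []

DFS order: [0, 1, 2, 3, 4]


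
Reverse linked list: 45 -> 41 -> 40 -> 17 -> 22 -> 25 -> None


Step 1: curr=45, set curr.next=prev(None) | reversed so far: 45
Step 2: curr=41, set curr.next=prev(45) | reversed so far: 41 -> 45
Step 3: curr=40, set curr.next=prev(41) | reversed so far: 40 -> 41 -> 45
Step 4: curr=17, set curr.next=prev(40) | reversed so far: 17 -> 40 -> 41 -> 45
Step 5: curr=22, set curr.next=prev(17) | reversed so far: 22 -> 17 -> 40 -> 41 -> 45
Step 6: curr=25, set curr.next=prev(22) | reversed so far: 25 -> 22 -> 17 -> 40 -> 41 -> 45

25 -> 22 -> 17 -> 40 -> 41 -> 45 -> None


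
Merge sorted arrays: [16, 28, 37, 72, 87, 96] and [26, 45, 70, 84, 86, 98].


Take 16 from A
Take 26 from B
Take 28 from A
Take 37 from A
Take 45 from B
Take 70 from B
Take 72 from A
Take 84 from B
Take 86 from B
Take 87 from A
Take 96 from A

Merged: [16, 26, 28, 37, 45, 70, 72, 84, 86, 87, 96, 98]


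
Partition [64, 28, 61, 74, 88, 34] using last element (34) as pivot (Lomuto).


Pivot: 34
  28 <= 34: swap -> [28, 64, 61, 74, 88, 34]
Place pivot at 1: [28, 34, 61, 74, 88, 64]

Partitioned: [28, 34, 61, 74, 88, 64]


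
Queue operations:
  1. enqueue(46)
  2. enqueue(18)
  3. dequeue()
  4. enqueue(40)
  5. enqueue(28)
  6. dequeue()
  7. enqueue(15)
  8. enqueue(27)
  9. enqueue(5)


enqueue(46) -> [46]
enqueue(18) -> [46, 18]
dequeue()->46, [18]
enqueue(40) -> [18, 40]
enqueue(28) -> [18, 40, 28]
dequeue()->18, [40, 28]
enqueue(15) -> [40, 28, 15]
enqueue(27) -> [40, 28, 15, 27]
enqueue(5) -> [40, 28, 15, 27, 5]

Final queue: [40, 28, 15, 27, 5]


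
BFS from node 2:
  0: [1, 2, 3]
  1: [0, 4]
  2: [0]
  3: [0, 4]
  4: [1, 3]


Visit 2, enqueue [0]
Visit 0, enqueue [1, 3]
Visit 1, enqueue [4]
Visit 3, enqueue []
Visit 4, enqueue []

BFS order: [2, 0, 1, 3, 4]


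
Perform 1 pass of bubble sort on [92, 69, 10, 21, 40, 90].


Initial: [92, 69, 10, 21, 40, 90]
Pass 1: [69, 10, 21, 40, 90, 92] (5 swaps)

After 1 pass: [69, 10, 21, 40, 90, 92]


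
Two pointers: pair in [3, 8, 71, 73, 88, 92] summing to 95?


lo=0(3)+hi=5(92)=95

Yes: 3+92=95


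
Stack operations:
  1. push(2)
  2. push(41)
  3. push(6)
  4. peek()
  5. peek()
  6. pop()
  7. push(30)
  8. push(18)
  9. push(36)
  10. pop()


push(2) -> [2]
push(41) -> [2, 41]
push(6) -> [2, 41, 6]
peek()->6
peek()->6
pop()->6, [2, 41]
push(30) -> [2, 41, 30]
push(18) -> [2, 41, 30, 18]
push(36) -> [2, 41, 30, 18, 36]
pop()->36, [2, 41, 30, 18]

Final stack: [2, 41, 30, 18]


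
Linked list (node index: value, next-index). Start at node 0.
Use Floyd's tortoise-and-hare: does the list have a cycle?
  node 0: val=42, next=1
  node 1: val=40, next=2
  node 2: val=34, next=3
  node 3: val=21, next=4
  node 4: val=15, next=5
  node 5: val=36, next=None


Floyd's tortoise (slow, +1) and hare (fast, +2):
  init: slow=0, fast=0
  step 1: slow=1, fast=2
  step 2: slow=2, fast=4
  step 3: fast 4->5->None, no cycle

Cycle: no


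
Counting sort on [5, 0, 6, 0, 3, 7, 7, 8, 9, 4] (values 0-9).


Input: [5, 0, 6, 0, 3, 7, 7, 8, 9, 4]
Counts: [2, 0, 0, 1, 1, 1, 1, 2, 1, 1]

Sorted: [0, 0, 3, 4, 5, 6, 7, 7, 8, 9]


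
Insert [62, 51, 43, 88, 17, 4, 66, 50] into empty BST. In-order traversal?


Insert 62: root
Insert 51: L from 62
Insert 43: L from 62 -> L from 51
Insert 88: R from 62
Insert 17: L from 62 -> L from 51 -> L from 43
Insert 4: L from 62 -> L from 51 -> L from 43 -> L from 17
Insert 66: R from 62 -> L from 88
Insert 50: L from 62 -> L from 51 -> R from 43

In-order: [4, 17, 43, 50, 51, 62, 66, 88]


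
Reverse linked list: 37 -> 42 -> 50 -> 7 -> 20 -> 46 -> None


Step 1: curr=37, set curr.next=prev(None) | reversed so far: 37
Step 2: curr=42, set curr.next=prev(37) | reversed so far: 42 -> 37
Step 3: curr=50, set curr.next=prev(42) | reversed so far: 50 -> 42 -> 37
Step 4: curr=7, set curr.next=prev(50) | reversed so far: 7 -> 50 -> 42 -> 37
Step 5: curr=20, set curr.next=prev(7) | reversed so far: 20 -> 7 -> 50 -> 42 -> 37
Step 6: curr=46, set curr.next=prev(20) | reversed so far: 46 -> 20 -> 7 -> 50 -> 42 -> 37

46 -> 20 -> 7 -> 50 -> 42 -> 37 -> None


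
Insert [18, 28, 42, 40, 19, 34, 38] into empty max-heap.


Insert 18: [18]
Insert 28: [28, 18]
Insert 42: [42, 18, 28]
Insert 40: [42, 40, 28, 18]
Insert 19: [42, 40, 28, 18, 19]
Insert 34: [42, 40, 34, 18, 19, 28]
Insert 38: [42, 40, 38, 18, 19, 28, 34]

Final heap: [42, 40, 38, 18, 19, 28, 34]


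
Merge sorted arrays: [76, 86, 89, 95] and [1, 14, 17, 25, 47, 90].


Take 1 from B
Take 14 from B
Take 17 from B
Take 25 from B
Take 47 from B
Take 76 from A
Take 86 from A
Take 89 from A
Take 90 from B

Merged: [1, 14, 17, 25, 47, 76, 86, 89, 90, 95]


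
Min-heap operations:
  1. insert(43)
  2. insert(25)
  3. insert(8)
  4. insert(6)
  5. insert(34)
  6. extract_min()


insert(43) -> [43]
insert(25) -> [25, 43]
insert(8) -> [8, 43, 25]
insert(6) -> [6, 8, 25, 43]
insert(34) -> [6, 8, 25, 43, 34]
extract_min()->6, [8, 34, 25, 43]

Final heap: [8, 34, 25, 43]


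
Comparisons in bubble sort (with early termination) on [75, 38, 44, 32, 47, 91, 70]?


Algorithm: bubble sort (with early termination)
Input: [75, 38, 44, 32, 47, 91, 70]
Sorted: [32, 38, 44, 47, 70, 75, 91]

18


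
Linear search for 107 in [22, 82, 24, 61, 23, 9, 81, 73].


i=0: 22!=107
i=1: 82!=107
i=2: 24!=107
i=3: 61!=107
i=4: 23!=107
i=5: 9!=107
i=6: 81!=107
i=7: 73!=107

Not found, 8 comps


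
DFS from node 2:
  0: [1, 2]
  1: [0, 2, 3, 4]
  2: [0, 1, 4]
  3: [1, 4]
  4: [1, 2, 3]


Visit 2, push [4, 1, 0]
Visit 0, push [1]
Visit 1, push [4, 3]
Visit 3, push [4]
Visit 4, push []

DFS order: [2, 0, 1, 3, 4]


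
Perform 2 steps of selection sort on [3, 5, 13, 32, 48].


Initial: [3, 5, 13, 32, 48]
Step 1: min=3 at 0
  Swap: [3, 5, 13, 32, 48]
Step 2: min=5 at 1
  Swap: [3, 5, 13, 32, 48]

After 2 steps: [3, 5, 13, 32, 48]


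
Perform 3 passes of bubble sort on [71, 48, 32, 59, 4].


Initial: [71, 48, 32, 59, 4]
Pass 1: [48, 32, 59, 4, 71] (4 swaps)
Pass 2: [32, 48, 4, 59, 71] (2 swaps)
Pass 3: [32, 4, 48, 59, 71] (1 swaps)

After 3 passes: [32, 4, 48, 59, 71]


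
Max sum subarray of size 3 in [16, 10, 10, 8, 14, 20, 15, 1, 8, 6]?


[0:3]: 36
[1:4]: 28
[2:5]: 32
[3:6]: 42
[4:7]: 49
[5:8]: 36
[6:9]: 24
[7:10]: 15

Max: 49 at [4:7]


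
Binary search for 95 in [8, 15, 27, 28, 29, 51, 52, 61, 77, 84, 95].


Step 1: lo=0, hi=10, mid=5, val=51
Step 2: lo=6, hi=10, mid=8, val=77
Step 3: lo=9, hi=10, mid=9, val=84
Step 4: lo=10, hi=10, mid=10, val=95

Found at index 10


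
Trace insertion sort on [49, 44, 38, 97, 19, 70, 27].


Initial: [49, 44, 38, 97, 19, 70, 27]
Insert 44: [44, 49, 38, 97, 19, 70, 27]
Insert 38: [38, 44, 49, 97, 19, 70, 27]
Insert 97: [38, 44, 49, 97, 19, 70, 27]
Insert 19: [19, 38, 44, 49, 97, 70, 27]
Insert 70: [19, 38, 44, 49, 70, 97, 27]
Insert 27: [19, 27, 38, 44, 49, 70, 97]

Sorted: [19, 27, 38, 44, 49, 70, 97]


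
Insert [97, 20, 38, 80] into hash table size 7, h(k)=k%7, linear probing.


Insert 97: h=6 -> slot 6
Insert 20: h=6, 1 probes -> slot 0
Insert 38: h=3 -> slot 3
Insert 80: h=3, 1 probes -> slot 4

Table: [20, None, None, 38, 80, None, 97]


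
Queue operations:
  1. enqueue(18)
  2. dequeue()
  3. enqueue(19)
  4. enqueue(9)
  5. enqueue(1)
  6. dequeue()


enqueue(18) -> [18]
dequeue()->18, []
enqueue(19) -> [19]
enqueue(9) -> [19, 9]
enqueue(1) -> [19, 9, 1]
dequeue()->19, [9, 1]

Final queue: [9, 1]


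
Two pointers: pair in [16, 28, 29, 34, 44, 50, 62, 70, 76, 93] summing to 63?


lo=0(16)+hi=9(93)=109
lo=0(16)+hi=8(76)=92
lo=0(16)+hi=7(70)=86
lo=0(16)+hi=6(62)=78
lo=0(16)+hi=5(50)=66
lo=0(16)+hi=4(44)=60
lo=1(28)+hi=4(44)=72
lo=1(28)+hi=3(34)=62
lo=2(29)+hi=3(34)=63

Yes: 29+34=63


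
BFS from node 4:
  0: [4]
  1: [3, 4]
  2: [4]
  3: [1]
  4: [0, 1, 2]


Visit 4, enqueue [0, 1, 2]
Visit 0, enqueue []
Visit 1, enqueue [3]
Visit 2, enqueue []
Visit 3, enqueue []

BFS order: [4, 0, 1, 2, 3]


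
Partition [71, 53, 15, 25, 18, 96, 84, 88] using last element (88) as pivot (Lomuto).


Pivot: 88
  71 <= 88: advance i (no swap)
  53 <= 88: advance i (no swap)
  15 <= 88: advance i (no swap)
  25 <= 88: advance i (no swap)
  18 <= 88: advance i (no swap)
  84 <= 88: swap -> [71, 53, 15, 25, 18, 84, 96, 88]
Place pivot at 6: [71, 53, 15, 25, 18, 84, 88, 96]

Partitioned: [71, 53, 15, 25, 18, 84, 88, 96]


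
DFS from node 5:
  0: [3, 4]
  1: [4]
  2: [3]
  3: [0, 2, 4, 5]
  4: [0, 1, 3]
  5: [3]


Visit 5, push [3]
Visit 3, push [4, 2, 0]
Visit 0, push [4]
Visit 4, push [1]
Visit 1, push []
Visit 2, push []

DFS order: [5, 3, 0, 4, 1, 2]


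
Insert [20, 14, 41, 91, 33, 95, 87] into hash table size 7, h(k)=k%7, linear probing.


Insert 20: h=6 -> slot 6
Insert 14: h=0 -> slot 0
Insert 41: h=6, 2 probes -> slot 1
Insert 91: h=0, 2 probes -> slot 2
Insert 33: h=5 -> slot 5
Insert 95: h=4 -> slot 4
Insert 87: h=3 -> slot 3

Table: [14, 41, 91, 87, 95, 33, 20]


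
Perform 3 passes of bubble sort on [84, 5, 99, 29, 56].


Initial: [84, 5, 99, 29, 56]
Pass 1: [5, 84, 29, 56, 99] (3 swaps)
Pass 2: [5, 29, 56, 84, 99] (2 swaps)
Pass 3: [5, 29, 56, 84, 99] (0 swaps)

After 3 passes: [5, 29, 56, 84, 99]


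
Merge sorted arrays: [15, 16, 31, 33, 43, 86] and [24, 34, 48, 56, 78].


Take 15 from A
Take 16 from A
Take 24 from B
Take 31 from A
Take 33 from A
Take 34 from B
Take 43 from A
Take 48 from B
Take 56 from B
Take 78 from B

Merged: [15, 16, 24, 31, 33, 34, 43, 48, 56, 78, 86]


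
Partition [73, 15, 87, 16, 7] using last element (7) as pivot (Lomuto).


Pivot: 7
Place pivot at 0: [7, 15, 87, 16, 73]

Partitioned: [7, 15, 87, 16, 73]


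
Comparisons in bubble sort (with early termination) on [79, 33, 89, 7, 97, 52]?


Algorithm: bubble sort (with early termination)
Input: [79, 33, 89, 7, 97, 52]
Sorted: [7, 33, 52, 79, 89, 97]

14


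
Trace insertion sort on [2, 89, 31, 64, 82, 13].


Initial: [2, 89, 31, 64, 82, 13]
Insert 89: [2, 89, 31, 64, 82, 13]
Insert 31: [2, 31, 89, 64, 82, 13]
Insert 64: [2, 31, 64, 89, 82, 13]
Insert 82: [2, 31, 64, 82, 89, 13]
Insert 13: [2, 13, 31, 64, 82, 89]

Sorted: [2, 13, 31, 64, 82, 89]


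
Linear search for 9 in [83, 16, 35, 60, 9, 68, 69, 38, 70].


i=0: 83!=9
i=1: 16!=9
i=2: 35!=9
i=3: 60!=9
i=4: 9==9 found!

Found at 4, 5 comps


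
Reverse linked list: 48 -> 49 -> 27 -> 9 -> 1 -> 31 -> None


Step 1: curr=48, set curr.next=prev(None) | reversed so far: 48
Step 2: curr=49, set curr.next=prev(48) | reversed so far: 49 -> 48
Step 3: curr=27, set curr.next=prev(49) | reversed so far: 27 -> 49 -> 48
Step 4: curr=9, set curr.next=prev(27) | reversed so far: 9 -> 27 -> 49 -> 48
Step 5: curr=1, set curr.next=prev(9) | reversed so far: 1 -> 9 -> 27 -> 49 -> 48
Step 6: curr=31, set curr.next=prev(1) | reversed so far: 31 -> 1 -> 9 -> 27 -> 49 -> 48

31 -> 1 -> 9 -> 27 -> 49 -> 48 -> None


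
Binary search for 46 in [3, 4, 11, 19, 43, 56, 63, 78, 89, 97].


Step 1: lo=0, hi=9, mid=4, val=43
Step 2: lo=5, hi=9, mid=7, val=78
Step 3: lo=5, hi=6, mid=5, val=56

Not found


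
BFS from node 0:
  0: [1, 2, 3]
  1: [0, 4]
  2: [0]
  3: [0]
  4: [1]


Visit 0, enqueue [1, 2, 3]
Visit 1, enqueue [4]
Visit 2, enqueue []
Visit 3, enqueue []
Visit 4, enqueue []

BFS order: [0, 1, 2, 3, 4]


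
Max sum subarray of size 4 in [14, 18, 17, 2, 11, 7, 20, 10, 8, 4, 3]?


[0:4]: 51
[1:5]: 48
[2:6]: 37
[3:7]: 40
[4:8]: 48
[5:9]: 45
[6:10]: 42
[7:11]: 25

Max: 51 at [0:4]


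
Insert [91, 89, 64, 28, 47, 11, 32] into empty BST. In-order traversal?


Insert 91: root
Insert 89: L from 91
Insert 64: L from 91 -> L from 89
Insert 28: L from 91 -> L from 89 -> L from 64
Insert 47: L from 91 -> L from 89 -> L from 64 -> R from 28
Insert 11: L from 91 -> L from 89 -> L from 64 -> L from 28
Insert 32: L from 91 -> L from 89 -> L from 64 -> R from 28 -> L from 47

In-order: [11, 28, 32, 47, 64, 89, 91]


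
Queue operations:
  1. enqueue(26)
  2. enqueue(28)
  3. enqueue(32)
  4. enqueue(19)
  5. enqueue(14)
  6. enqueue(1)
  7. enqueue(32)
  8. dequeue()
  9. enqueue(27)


enqueue(26) -> [26]
enqueue(28) -> [26, 28]
enqueue(32) -> [26, 28, 32]
enqueue(19) -> [26, 28, 32, 19]
enqueue(14) -> [26, 28, 32, 19, 14]
enqueue(1) -> [26, 28, 32, 19, 14, 1]
enqueue(32) -> [26, 28, 32, 19, 14, 1, 32]
dequeue()->26, [28, 32, 19, 14, 1, 32]
enqueue(27) -> [28, 32, 19, 14, 1, 32, 27]

Final queue: [28, 32, 19, 14, 1, 32, 27]


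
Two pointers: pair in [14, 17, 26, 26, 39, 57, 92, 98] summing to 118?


lo=0(14)+hi=7(98)=112
lo=1(17)+hi=7(98)=115
lo=2(26)+hi=7(98)=124
lo=2(26)+hi=6(92)=118

Yes: 26+92=118


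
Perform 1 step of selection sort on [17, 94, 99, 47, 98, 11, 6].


Initial: [17, 94, 99, 47, 98, 11, 6]
Step 1: min=6 at 6
  Swap: [6, 94, 99, 47, 98, 11, 17]

After 1 step: [6, 94, 99, 47, 98, 11, 17]


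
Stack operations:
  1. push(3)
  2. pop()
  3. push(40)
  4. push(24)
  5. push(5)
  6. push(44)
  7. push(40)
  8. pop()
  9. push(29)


push(3) -> [3]
pop()->3, []
push(40) -> [40]
push(24) -> [40, 24]
push(5) -> [40, 24, 5]
push(44) -> [40, 24, 5, 44]
push(40) -> [40, 24, 5, 44, 40]
pop()->40, [40, 24, 5, 44]
push(29) -> [40, 24, 5, 44, 29]

Final stack: [40, 24, 5, 44, 29]


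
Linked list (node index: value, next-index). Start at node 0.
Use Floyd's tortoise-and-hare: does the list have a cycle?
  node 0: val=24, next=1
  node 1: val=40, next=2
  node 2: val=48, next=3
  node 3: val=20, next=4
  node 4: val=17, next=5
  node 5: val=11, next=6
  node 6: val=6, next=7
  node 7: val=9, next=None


Floyd's tortoise (slow, +1) and hare (fast, +2):
  init: slow=0, fast=0
  step 1: slow=1, fast=2
  step 2: slow=2, fast=4
  step 3: slow=3, fast=6
  step 4: fast 6->7->None, no cycle

Cycle: no


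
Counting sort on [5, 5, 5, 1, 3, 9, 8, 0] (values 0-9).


Input: [5, 5, 5, 1, 3, 9, 8, 0]
Counts: [1, 1, 0, 1, 0, 3, 0, 0, 1, 1]

Sorted: [0, 1, 3, 5, 5, 5, 8, 9]


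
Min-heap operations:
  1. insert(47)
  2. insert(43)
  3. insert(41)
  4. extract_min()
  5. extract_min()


insert(47) -> [47]
insert(43) -> [43, 47]
insert(41) -> [41, 47, 43]
extract_min()->41, [43, 47]
extract_min()->43, [47]

Final heap: [47]


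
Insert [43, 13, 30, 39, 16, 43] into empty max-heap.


Insert 43: [43]
Insert 13: [43, 13]
Insert 30: [43, 13, 30]
Insert 39: [43, 39, 30, 13]
Insert 16: [43, 39, 30, 13, 16]
Insert 43: [43, 39, 43, 13, 16, 30]

Final heap: [43, 39, 43, 13, 16, 30]


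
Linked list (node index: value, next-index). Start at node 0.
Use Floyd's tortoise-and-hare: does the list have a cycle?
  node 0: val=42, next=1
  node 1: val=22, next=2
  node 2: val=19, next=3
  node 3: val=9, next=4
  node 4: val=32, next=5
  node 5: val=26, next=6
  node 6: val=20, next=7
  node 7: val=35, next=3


Floyd's tortoise (slow, +1) and hare (fast, +2):
  init: slow=0, fast=0
  step 1: slow=1, fast=2
  step 2: slow=2, fast=4
  step 3: slow=3, fast=6
  step 4: slow=4, fast=3
  step 5: slow=5, fast=5
  slow == fast at node 5: cycle detected

Cycle: yes


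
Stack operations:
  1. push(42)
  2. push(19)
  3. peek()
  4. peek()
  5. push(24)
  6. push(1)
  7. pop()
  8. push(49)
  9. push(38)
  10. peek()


push(42) -> [42]
push(19) -> [42, 19]
peek()->19
peek()->19
push(24) -> [42, 19, 24]
push(1) -> [42, 19, 24, 1]
pop()->1, [42, 19, 24]
push(49) -> [42, 19, 24, 49]
push(38) -> [42, 19, 24, 49, 38]
peek()->38

Final stack: [42, 19, 24, 49, 38]


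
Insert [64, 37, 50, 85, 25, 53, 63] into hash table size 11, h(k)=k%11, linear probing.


Insert 64: h=9 -> slot 9
Insert 37: h=4 -> slot 4
Insert 50: h=6 -> slot 6
Insert 85: h=8 -> slot 8
Insert 25: h=3 -> slot 3
Insert 53: h=9, 1 probes -> slot 10
Insert 63: h=8, 3 probes -> slot 0

Table: [63, None, None, 25, 37, None, 50, None, 85, 64, 53]


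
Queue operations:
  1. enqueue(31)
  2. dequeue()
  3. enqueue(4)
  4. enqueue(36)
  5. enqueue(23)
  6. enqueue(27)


enqueue(31) -> [31]
dequeue()->31, []
enqueue(4) -> [4]
enqueue(36) -> [4, 36]
enqueue(23) -> [4, 36, 23]
enqueue(27) -> [4, 36, 23, 27]

Final queue: [4, 36, 23, 27]


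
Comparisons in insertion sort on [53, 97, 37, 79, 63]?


Algorithm: insertion sort
Input: [53, 97, 37, 79, 63]
Sorted: [37, 53, 63, 79, 97]

8


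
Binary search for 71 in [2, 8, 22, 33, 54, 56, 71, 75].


Step 1: lo=0, hi=7, mid=3, val=33
Step 2: lo=4, hi=7, mid=5, val=56
Step 3: lo=6, hi=7, mid=6, val=71

Found at index 6


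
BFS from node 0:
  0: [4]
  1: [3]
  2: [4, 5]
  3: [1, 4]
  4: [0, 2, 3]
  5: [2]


Visit 0, enqueue [4]
Visit 4, enqueue [2, 3]
Visit 2, enqueue [5]
Visit 3, enqueue [1]
Visit 5, enqueue []
Visit 1, enqueue []

BFS order: [0, 4, 2, 3, 5, 1]


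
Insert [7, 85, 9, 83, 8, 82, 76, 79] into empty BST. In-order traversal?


Insert 7: root
Insert 85: R from 7
Insert 9: R from 7 -> L from 85
Insert 83: R from 7 -> L from 85 -> R from 9
Insert 8: R from 7 -> L from 85 -> L from 9
Insert 82: R from 7 -> L from 85 -> R from 9 -> L from 83
Insert 76: R from 7 -> L from 85 -> R from 9 -> L from 83 -> L from 82
Insert 79: R from 7 -> L from 85 -> R from 9 -> L from 83 -> L from 82 -> R from 76

In-order: [7, 8, 9, 76, 79, 82, 83, 85]


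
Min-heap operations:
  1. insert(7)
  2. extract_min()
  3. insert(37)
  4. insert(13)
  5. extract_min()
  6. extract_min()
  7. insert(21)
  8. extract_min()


insert(7) -> [7]
extract_min()->7, []
insert(37) -> [37]
insert(13) -> [13, 37]
extract_min()->13, [37]
extract_min()->37, []
insert(21) -> [21]
extract_min()->21, []

Final heap: []


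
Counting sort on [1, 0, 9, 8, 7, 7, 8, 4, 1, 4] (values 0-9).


Input: [1, 0, 9, 8, 7, 7, 8, 4, 1, 4]
Counts: [1, 2, 0, 0, 2, 0, 0, 2, 2, 1]

Sorted: [0, 1, 1, 4, 4, 7, 7, 8, 8, 9]


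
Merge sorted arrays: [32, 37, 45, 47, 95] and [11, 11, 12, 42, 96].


Take 11 from B
Take 11 from B
Take 12 from B
Take 32 from A
Take 37 from A
Take 42 from B
Take 45 from A
Take 47 from A
Take 95 from A

Merged: [11, 11, 12, 32, 37, 42, 45, 47, 95, 96]


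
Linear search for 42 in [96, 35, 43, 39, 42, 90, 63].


i=0: 96!=42
i=1: 35!=42
i=2: 43!=42
i=3: 39!=42
i=4: 42==42 found!

Found at 4, 5 comps


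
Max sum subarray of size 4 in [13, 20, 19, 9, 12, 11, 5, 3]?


[0:4]: 61
[1:5]: 60
[2:6]: 51
[3:7]: 37
[4:8]: 31

Max: 61 at [0:4]


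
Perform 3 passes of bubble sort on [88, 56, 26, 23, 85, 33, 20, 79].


Initial: [88, 56, 26, 23, 85, 33, 20, 79]
Pass 1: [56, 26, 23, 85, 33, 20, 79, 88] (7 swaps)
Pass 2: [26, 23, 56, 33, 20, 79, 85, 88] (5 swaps)
Pass 3: [23, 26, 33, 20, 56, 79, 85, 88] (3 swaps)

After 3 passes: [23, 26, 33, 20, 56, 79, 85, 88]


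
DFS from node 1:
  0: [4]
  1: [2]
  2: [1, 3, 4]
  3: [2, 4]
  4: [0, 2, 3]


Visit 1, push [2]
Visit 2, push [4, 3]
Visit 3, push [4]
Visit 4, push [0]
Visit 0, push []

DFS order: [1, 2, 3, 4, 0]


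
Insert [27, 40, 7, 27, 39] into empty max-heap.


Insert 27: [27]
Insert 40: [40, 27]
Insert 7: [40, 27, 7]
Insert 27: [40, 27, 7, 27]
Insert 39: [40, 39, 7, 27, 27]

Final heap: [40, 39, 7, 27, 27]


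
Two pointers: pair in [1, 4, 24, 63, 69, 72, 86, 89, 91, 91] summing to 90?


lo=0(1)+hi=9(91)=92
lo=0(1)+hi=8(91)=92
lo=0(1)+hi=7(89)=90

Yes: 1+89=90


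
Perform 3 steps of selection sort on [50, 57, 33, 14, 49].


Initial: [50, 57, 33, 14, 49]
Step 1: min=14 at 3
  Swap: [14, 57, 33, 50, 49]
Step 2: min=33 at 2
  Swap: [14, 33, 57, 50, 49]
Step 3: min=49 at 4
  Swap: [14, 33, 49, 50, 57]

After 3 steps: [14, 33, 49, 50, 57]


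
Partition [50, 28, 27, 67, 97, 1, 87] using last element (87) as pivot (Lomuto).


Pivot: 87
  50 <= 87: advance i (no swap)
  28 <= 87: advance i (no swap)
  27 <= 87: advance i (no swap)
  67 <= 87: advance i (no swap)
  1 <= 87: swap -> [50, 28, 27, 67, 1, 97, 87]
Place pivot at 5: [50, 28, 27, 67, 1, 87, 97]

Partitioned: [50, 28, 27, 67, 1, 87, 97]


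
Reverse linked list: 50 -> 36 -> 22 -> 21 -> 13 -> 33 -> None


Step 1: curr=50, set curr.next=prev(None) | reversed so far: 50
Step 2: curr=36, set curr.next=prev(50) | reversed so far: 36 -> 50
Step 3: curr=22, set curr.next=prev(36) | reversed so far: 22 -> 36 -> 50
Step 4: curr=21, set curr.next=prev(22) | reversed so far: 21 -> 22 -> 36 -> 50
Step 5: curr=13, set curr.next=prev(21) | reversed so far: 13 -> 21 -> 22 -> 36 -> 50
Step 6: curr=33, set curr.next=prev(13) | reversed so far: 33 -> 13 -> 21 -> 22 -> 36 -> 50

33 -> 13 -> 21 -> 22 -> 36 -> 50 -> None


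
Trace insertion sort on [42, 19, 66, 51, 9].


Initial: [42, 19, 66, 51, 9]
Insert 19: [19, 42, 66, 51, 9]
Insert 66: [19, 42, 66, 51, 9]
Insert 51: [19, 42, 51, 66, 9]
Insert 9: [9, 19, 42, 51, 66]

Sorted: [9, 19, 42, 51, 66]


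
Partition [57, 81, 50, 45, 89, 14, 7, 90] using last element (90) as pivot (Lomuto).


Pivot: 90
  57 <= 90: advance i (no swap)
  81 <= 90: advance i (no swap)
  50 <= 90: advance i (no swap)
  45 <= 90: advance i (no swap)
  89 <= 90: advance i (no swap)
  14 <= 90: advance i (no swap)
  7 <= 90: advance i (no swap)
Place pivot at 7: [57, 81, 50, 45, 89, 14, 7, 90]

Partitioned: [57, 81, 50, 45, 89, 14, 7, 90]


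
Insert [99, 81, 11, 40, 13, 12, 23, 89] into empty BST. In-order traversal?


Insert 99: root
Insert 81: L from 99
Insert 11: L from 99 -> L from 81
Insert 40: L from 99 -> L from 81 -> R from 11
Insert 13: L from 99 -> L from 81 -> R from 11 -> L from 40
Insert 12: L from 99 -> L from 81 -> R from 11 -> L from 40 -> L from 13
Insert 23: L from 99 -> L from 81 -> R from 11 -> L from 40 -> R from 13
Insert 89: L from 99 -> R from 81

In-order: [11, 12, 13, 23, 40, 81, 89, 99]


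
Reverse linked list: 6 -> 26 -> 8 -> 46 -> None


Step 1: curr=6, set curr.next=prev(None) | reversed so far: 6
Step 2: curr=26, set curr.next=prev(6) | reversed so far: 26 -> 6
Step 3: curr=8, set curr.next=prev(26) | reversed so far: 8 -> 26 -> 6
Step 4: curr=46, set curr.next=prev(8) | reversed so far: 46 -> 8 -> 26 -> 6

46 -> 8 -> 26 -> 6 -> None


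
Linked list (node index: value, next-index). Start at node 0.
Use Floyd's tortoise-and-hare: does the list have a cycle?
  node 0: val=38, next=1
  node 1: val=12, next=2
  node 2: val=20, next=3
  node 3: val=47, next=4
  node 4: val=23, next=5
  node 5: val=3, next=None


Floyd's tortoise (slow, +1) and hare (fast, +2):
  init: slow=0, fast=0
  step 1: slow=1, fast=2
  step 2: slow=2, fast=4
  step 3: fast 4->5->None, no cycle

Cycle: no


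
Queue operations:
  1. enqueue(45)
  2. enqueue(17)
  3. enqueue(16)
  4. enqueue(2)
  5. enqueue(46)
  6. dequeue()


enqueue(45) -> [45]
enqueue(17) -> [45, 17]
enqueue(16) -> [45, 17, 16]
enqueue(2) -> [45, 17, 16, 2]
enqueue(46) -> [45, 17, 16, 2, 46]
dequeue()->45, [17, 16, 2, 46]

Final queue: [17, 16, 2, 46]


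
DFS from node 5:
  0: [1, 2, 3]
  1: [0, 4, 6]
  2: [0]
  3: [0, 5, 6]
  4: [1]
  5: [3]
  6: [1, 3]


Visit 5, push [3]
Visit 3, push [6, 0]
Visit 0, push [2, 1]
Visit 1, push [6, 4]
Visit 4, push []
Visit 6, push []
Visit 2, push []

DFS order: [5, 3, 0, 1, 4, 6, 2]


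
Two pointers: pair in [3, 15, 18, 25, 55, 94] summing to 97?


lo=0(3)+hi=5(94)=97

Yes: 3+94=97


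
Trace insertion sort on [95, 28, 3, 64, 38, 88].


Initial: [95, 28, 3, 64, 38, 88]
Insert 28: [28, 95, 3, 64, 38, 88]
Insert 3: [3, 28, 95, 64, 38, 88]
Insert 64: [3, 28, 64, 95, 38, 88]
Insert 38: [3, 28, 38, 64, 95, 88]
Insert 88: [3, 28, 38, 64, 88, 95]

Sorted: [3, 28, 38, 64, 88, 95]


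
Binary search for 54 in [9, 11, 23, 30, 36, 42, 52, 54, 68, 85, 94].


Step 1: lo=0, hi=10, mid=5, val=42
Step 2: lo=6, hi=10, mid=8, val=68
Step 3: lo=6, hi=7, mid=6, val=52
Step 4: lo=7, hi=7, mid=7, val=54

Found at index 7


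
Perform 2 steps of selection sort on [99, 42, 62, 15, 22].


Initial: [99, 42, 62, 15, 22]
Step 1: min=15 at 3
  Swap: [15, 42, 62, 99, 22]
Step 2: min=22 at 4
  Swap: [15, 22, 62, 99, 42]

After 2 steps: [15, 22, 62, 99, 42]


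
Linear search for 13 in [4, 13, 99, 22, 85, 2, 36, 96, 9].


i=0: 4!=13
i=1: 13==13 found!

Found at 1, 2 comps


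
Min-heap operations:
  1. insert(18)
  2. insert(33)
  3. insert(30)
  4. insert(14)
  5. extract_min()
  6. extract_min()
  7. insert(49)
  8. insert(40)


insert(18) -> [18]
insert(33) -> [18, 33]
insert(30) -> [18, 33, 30]
insert(14) -> [14, 18, 30, 33]
extract_min()->14, [18, 33, 30]
extract_min()->18, [30, 33]
insert(49) -> [30, 33, 49]
insert(40) -> [30, 33, 49, 40]

Final heap: [30, 33, 49, 40]


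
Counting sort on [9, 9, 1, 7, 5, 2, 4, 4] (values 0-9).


Input: [9, 9, 1, 7, 5, 2, 4, 4]
Counts: [0, 1, 1, 0, 2, 1, 0, 1, 0, 2]

Sorted: [1, 2, 4, 4, 5, 7, 9, 9]


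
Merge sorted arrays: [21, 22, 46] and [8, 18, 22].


Take 8 from B
Take 18 from B
Take 21 from A
Take 22 from A
Take 22 from B

Merged: [8, 18, 21, 22, 22, 46]


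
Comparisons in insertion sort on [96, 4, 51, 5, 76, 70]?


Algorithm: insertion sort
Input: [96, 4, 51, 5, 76, 70]
Sorted: [4, 5, 51, 70, 76, 96]

11


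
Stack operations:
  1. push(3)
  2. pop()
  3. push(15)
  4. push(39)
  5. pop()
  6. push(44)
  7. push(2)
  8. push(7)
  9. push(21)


push(3) -> [3]
pop()->3, []
push(15) -> [15]
push(39) -> [15, 39]
pop()->39, [15]
push(44) -> [15, 44]
push(2) -> [15, 44, 2]
push(7) -> [15, 44, 2, 7]
push(21) -> [15, 44, 2, 7, 21]

Final stack: [15, 44, 2, 7, 21]


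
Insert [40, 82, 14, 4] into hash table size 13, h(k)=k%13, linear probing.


Insert 40: h=1 -> slot 1
Insert 82: h=4 -> slot 4
Insert 14: h=1, 1 probes -> slot 2
Insert 4: h=4, 1 probes -> slot 5

Table: [None, 40, 14, None, 82, 4, None, None, None, None, None, None, None]


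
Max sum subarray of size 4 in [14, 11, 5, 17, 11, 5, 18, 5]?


[0:4]: 47
[1:5]: 44
[2:6]: 38
[3:7]: 51
[4:8]: 39

Max: 51 at [3:7]


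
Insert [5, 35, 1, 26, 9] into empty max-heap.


Insert 5: [5]
Insert 35: [35, 5]
Insert 1: [35, 5, 1]
Insert 26: [35, 26, 1, 5]
Insert 9: [35, 26, 1, 5, 9]

Final heap: [35, 26, 1, 5, 9]


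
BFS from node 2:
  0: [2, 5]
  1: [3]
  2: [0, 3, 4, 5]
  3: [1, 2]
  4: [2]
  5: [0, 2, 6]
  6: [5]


Visit 2, enqueue [0, 3, 4, 5]
Visit 0, enqueue []
Visit 3, enqueue [1]
Visit 4, enqueue []
Visit 5, enqueue [6]
Visit 1, enqueue []
Visit 6, enqueue []

BFS order: [2, 0, 3, 4, 5, 1, 6]


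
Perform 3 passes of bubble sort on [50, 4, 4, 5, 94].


Initial: [50, 4, 4, 5, 94]
Pass 1: [4, 4, 5, 50, 94] (3 swaps)
Pass 2: [4, 4, 5, 50, 94] (0 swaps)
Pass 3: [4, 4, 5, 50, 94] (0 swaps)

After 3 passes: [4, 4, 5, 50, 94]


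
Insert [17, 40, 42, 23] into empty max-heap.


Insert 17: [17]
Insert 40: [40, 17]
Insert 42: [42, 17, 40]
Insert 23: [42, 23, 40, 17]

Final heap: [42, 23, 40, 17]


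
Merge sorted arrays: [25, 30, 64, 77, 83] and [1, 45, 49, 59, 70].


Take 1 from B
Take 25 from A
Take 30 from A
Take 45 from B
Take 49 from B
Take 59 from B
Take 64 from A
Take 70 from B

Merged: [1, 25, 30, 45, 49, 59, 64, 70, 77, 83]


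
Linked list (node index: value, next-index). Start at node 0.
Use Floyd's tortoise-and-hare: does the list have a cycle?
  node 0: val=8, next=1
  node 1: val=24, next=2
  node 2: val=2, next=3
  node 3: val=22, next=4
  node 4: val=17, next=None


Floyd's tortoise (slow, +1) and hare (fast, +2):
  init: slow=0, fast=0
  step 1: slow=1, fast=2
  step 2: slow=2, fast=4
  step 3: fast -> None, no cycle

Cycle: no


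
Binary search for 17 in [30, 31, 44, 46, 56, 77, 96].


Step 1: lo=0, hi=6, mid=3, val=46
Step 2: lo=0, hi=2, mid=1, val=31
Step 3: lo=0, hi=0, mid=0, val=30

Not found


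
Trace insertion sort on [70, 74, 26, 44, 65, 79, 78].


Initial: [70, 74, 26, 44, 65, 79, 78]
Insert 74: [70, 74, 26, 44, 65, 79, 78]
Insert 26: [26, 70, 74, 44, 65, 79, 78]
Insert 44: [26, 44, 70, 74, 65, 79, 78]
Insert 65: [26, 44, 65, 70, 74, 79, 78]
Insert 79: [26, 44, 65, 70, 74, 79, 78]
Insert 78: [26, 44, 65, 70, 74, 78, 79]

Sorted: [26, 44, 65, 70, 74, 78, 79]


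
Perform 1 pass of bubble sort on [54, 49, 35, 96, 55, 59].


Initial: [54, 49, 35, 96, 55, 59]
Pass 1: [49, 35, 54, 55, 59, 96] (4 swaps)

After 1 pass: [49, 35, 54, 55, 59, 96]


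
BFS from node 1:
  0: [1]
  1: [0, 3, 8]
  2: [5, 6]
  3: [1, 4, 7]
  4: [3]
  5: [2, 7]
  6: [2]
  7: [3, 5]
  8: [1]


Visit 1, enqueue [0, 3, 8]
Visit 0, enqueue []
Visit 3, enqueue [4, 7]
Visit 8, enqueue []
Visit 4, enqueue []
Visit 7, enqueue [5]
Visit 5, enqueue [2]
Visit 2, enqueue [6]
Visit 6, enqueue []

BFS order: [1, 0, 3, 8, 4, 7, 5, 2, 6]


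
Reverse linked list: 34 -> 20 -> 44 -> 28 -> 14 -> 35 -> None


Step 1: curr=34, set curr.next=prev(None) | reversed so far: 34
Step 2: curr=20, set curr.next=prev(34) | reversed so far: 20 -> 34
Step 3: curr=44, set curr.next=prev(20) | reversed so far: 44 -> 20 -> 34
Step 4: curr=28, set curr.next=prev(44) | reversed so far: 28 -> 44 -> 20 -> 34
Step 5: curr=14, set curr.next=prev(28) | reversed so far: 14 -> 28 -> 44 -> 20 -> 34
Step 6: curr=35, set curr.next=prev(14) | reversed so far: 35 -> 14 -> 28 -> 44 -> 20 -> 34

35 -> 14 -> 28 -> 44 -> 20 -> 34 -> None


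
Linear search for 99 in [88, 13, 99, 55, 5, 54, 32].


i=0: 88!=99
i=1: 13!=99
i=2: 99==99 found!

Found at 2, 3 comps


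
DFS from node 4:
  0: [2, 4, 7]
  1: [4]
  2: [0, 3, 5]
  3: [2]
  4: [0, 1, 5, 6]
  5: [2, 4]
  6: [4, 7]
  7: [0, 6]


Visit 4, push [6, 5, 1, 0]
Visit 0, push [7, 2]
Visit 2, push [5, 3]
Visit 3, push []
Visit 5, push []
Visit 7, push [6]
Visit 6, push []
Visit 1, push []

DFS order: [4, 0, 2, 3, 5, 7, 6, 1]


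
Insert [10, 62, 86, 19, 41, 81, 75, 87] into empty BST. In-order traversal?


Insert 10: root
Insert 62: R from 10
Insert 86: R from 10 -> R from 62
Insert 19: R from 10 -> L from 62
Insert 41: R from 10 -> L from 62 -> R from 19
Insert 81: R from 10 -> R from 62 -> L from 86
Insert 75: R from 10 -> R from 62 -> L from 86 -> L from 81
Insert 87: R from 10 -> R from 62 -> R from 86

In-order: [10, 19, 41, 62, 75, 81, 86, 87]
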